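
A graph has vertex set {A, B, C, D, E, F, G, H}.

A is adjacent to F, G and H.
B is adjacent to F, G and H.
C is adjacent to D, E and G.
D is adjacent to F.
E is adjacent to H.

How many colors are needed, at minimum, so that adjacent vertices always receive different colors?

The cycle F-D-C-G-B-F has odd length 5, so it cannot be 2-colored; at least 3 colors are needed.
3 colors suffice: color 1 → {C, F, H}; color 2 → {A, B, D, E}; color 3 → {G}. Each edge has distinct colors on its endpoints.

3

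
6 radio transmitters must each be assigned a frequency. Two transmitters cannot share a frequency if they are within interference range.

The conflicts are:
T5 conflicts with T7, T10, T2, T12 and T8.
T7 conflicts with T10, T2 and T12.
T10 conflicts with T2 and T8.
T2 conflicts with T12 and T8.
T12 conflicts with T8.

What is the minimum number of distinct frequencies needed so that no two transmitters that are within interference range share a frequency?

4

T5, T2, T12, T8 are mutually in conflict, so at least 4 frequencies are needed.
4 frequencies suffice: T5=1, T7=3, T10=4, T2=2, T12=4, T8=3. No two conflicting transmitters share a frequency.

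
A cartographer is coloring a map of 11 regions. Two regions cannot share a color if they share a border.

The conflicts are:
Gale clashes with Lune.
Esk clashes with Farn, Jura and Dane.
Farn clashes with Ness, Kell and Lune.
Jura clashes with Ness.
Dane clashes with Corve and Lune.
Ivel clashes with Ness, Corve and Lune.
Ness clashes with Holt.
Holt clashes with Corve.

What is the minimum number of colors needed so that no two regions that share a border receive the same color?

2

Ivel and Lune conflict, so at least 2 colors are needed.
2 colors suffice: Gale=2, Esk=1, Farn=2, Jura=2, Dane=2, Ivel=2, Ness=1, Kell=1, Holt=2, Corve=1, Lune=1. Each listed conflict is separated.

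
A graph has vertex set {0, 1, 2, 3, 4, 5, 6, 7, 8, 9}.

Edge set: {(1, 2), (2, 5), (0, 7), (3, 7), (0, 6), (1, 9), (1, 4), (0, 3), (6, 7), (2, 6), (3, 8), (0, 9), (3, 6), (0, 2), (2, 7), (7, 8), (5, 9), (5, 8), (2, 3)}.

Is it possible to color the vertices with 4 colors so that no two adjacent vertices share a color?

0, 2, 3, 6, 7 are mutually adjacent (a clique of size 5), so at least 5 colors are needed.
So 4 colors are not enough.

No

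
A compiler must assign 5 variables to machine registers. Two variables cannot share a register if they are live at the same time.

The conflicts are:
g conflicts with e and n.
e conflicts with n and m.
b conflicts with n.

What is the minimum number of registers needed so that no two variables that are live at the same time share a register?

g, e, n all conflict with each other, so at least 3 registers are needed.
A valid assignment using 3 registers: g=3, e=1, b=1, n=2, m=2. Every pair that conflicts lands in different registers.

3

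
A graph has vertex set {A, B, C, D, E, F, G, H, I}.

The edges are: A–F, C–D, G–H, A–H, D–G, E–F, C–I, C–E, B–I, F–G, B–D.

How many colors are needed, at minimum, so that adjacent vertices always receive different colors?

3

The cycle F-G-D-C-E-F has odd length 5, so it cannot be 2-colored; at least 3 colors are needed.
A valid assignment using 3 colors: A=2, B=2, C=2, D=1, E=3, F=1, G=2, H=1, I=1. No two adjacent vertices share a color.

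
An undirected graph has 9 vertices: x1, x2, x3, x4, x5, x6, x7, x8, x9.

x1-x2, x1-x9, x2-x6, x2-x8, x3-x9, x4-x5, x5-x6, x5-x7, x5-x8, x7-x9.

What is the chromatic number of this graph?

2

x4 and x5 are adjacent, so at least 2 colors are needed.
A valid assignment using 2 colors: x1=2, x2=1, x3=2, x4=2, x5=1, x6=2, x7=2, x8=2, x9=1. Each edge has distinct colors on its endpoints.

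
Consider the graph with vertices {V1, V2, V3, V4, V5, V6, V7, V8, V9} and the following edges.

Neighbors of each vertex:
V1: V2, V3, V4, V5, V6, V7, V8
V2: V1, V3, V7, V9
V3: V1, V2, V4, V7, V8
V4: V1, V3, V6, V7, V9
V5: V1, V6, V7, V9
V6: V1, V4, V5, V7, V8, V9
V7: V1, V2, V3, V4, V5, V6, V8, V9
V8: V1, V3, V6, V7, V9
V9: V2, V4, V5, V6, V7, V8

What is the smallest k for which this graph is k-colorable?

V6, V7, V8, V9 form a clique, so at least 4 colors are needed.
A valid assignment using 4 colors: V1=blue, V2=yellow, V3=green, V4=yellow, V5=yellow, V6=green, V7=red, V8=yellow, V9=blue. Each edge has distinct colors on its endpoints.

4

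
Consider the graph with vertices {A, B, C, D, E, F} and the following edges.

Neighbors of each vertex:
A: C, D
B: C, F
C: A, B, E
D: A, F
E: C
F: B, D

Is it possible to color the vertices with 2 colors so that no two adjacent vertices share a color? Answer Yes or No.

The cycle A-D-F-B-C-A has odd length 5, so it cannot be 2-colored; at least 3 colors are needed.
So 2 colors are not enough.

No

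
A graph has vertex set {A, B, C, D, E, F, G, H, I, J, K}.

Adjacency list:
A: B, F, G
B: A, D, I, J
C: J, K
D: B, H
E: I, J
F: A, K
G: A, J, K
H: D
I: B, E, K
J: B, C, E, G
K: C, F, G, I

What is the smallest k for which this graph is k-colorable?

3

The cycle B-A-F-K-I-B has odd length 5, so it cannot be 2-colored; at least 3 colors are needed.
A valid assignment using 3 colors: A=2, B=1, C=3, D=2, E=1, F=3, G=3, H=1, I=2, J=2, K=1. Each edge has distinct colors on its endpoints.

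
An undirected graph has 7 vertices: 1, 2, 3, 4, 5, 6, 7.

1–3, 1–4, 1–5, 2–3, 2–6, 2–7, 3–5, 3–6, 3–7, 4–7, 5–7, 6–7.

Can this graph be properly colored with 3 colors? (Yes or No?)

2, 3, 6, 7 are mutually adjacent (a clique of size 4), so at least 4 colors are needed.
So 3 colors are not enough.

No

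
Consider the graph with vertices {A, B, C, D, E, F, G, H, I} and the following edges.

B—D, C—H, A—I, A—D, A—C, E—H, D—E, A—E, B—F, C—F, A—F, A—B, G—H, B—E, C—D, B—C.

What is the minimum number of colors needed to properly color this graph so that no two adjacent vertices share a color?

A, B, D, E are pairwise adjacent (a clique of size 4), so at least 4 colors are needed.
4 colors suffice: color 1 → {A, H}; color 2 → {B, G, I}; color 3 → {C, E}; color 4 → {D, F}. Every edge joins two different colors.

4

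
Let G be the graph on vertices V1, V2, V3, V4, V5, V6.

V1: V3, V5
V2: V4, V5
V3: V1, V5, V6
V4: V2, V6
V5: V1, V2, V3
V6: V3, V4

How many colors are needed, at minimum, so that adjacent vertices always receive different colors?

3

V1, V3, V5 are mutually adjacent, so at least 3 colors are needed.
3 colors suffice: color 1 → {V3, V4}; color 2 → {V5, V6}; color 3 → {V1, V2}. No two adjacent vertices share a color.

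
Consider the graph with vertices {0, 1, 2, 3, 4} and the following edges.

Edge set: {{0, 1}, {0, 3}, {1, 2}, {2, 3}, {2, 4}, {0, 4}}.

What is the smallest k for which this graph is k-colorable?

2

0 and 1 are adjacent, so at least 2 colors are needed.
2 colors suffice: color red → {0, 2}; color blue → {1, 3, 4}. No two adjacent vertices share a color.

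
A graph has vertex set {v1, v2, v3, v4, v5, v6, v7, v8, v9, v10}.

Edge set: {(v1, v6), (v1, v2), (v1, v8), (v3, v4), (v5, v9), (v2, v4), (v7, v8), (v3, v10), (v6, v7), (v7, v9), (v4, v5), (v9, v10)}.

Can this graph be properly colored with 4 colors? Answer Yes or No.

Yes

The chromatic number is 3. The cycle v5-v9-v10-v3-v4-v5 has odd length 5, so it cannot be 2-colored; at least 3 colors are needed.
3 colors suffice: color 1 → {v1, v4, v7, v10}; color 2 → {v2, v3, v6, v8, v9}; color 3 → {v5}.
Since 4 ≥ 3, a proper 4-coloring certainly exists.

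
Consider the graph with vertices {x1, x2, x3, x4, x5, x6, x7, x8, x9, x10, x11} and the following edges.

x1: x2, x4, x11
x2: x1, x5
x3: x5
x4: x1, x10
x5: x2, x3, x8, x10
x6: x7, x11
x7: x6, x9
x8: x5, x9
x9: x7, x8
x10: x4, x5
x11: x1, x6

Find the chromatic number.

3

The cycle x1-x2-x5-x10-x4-x1 has odd length 5, so it cannot be 2-colored; at least 3 colors are needed.
One proper 3-coloring: x1=1, x2=2, x3=2, x4=2, x5=1, x6=3, x7=1, x8=2, x9=3, x10=3, x11=2. No two adjacent vertices share a color.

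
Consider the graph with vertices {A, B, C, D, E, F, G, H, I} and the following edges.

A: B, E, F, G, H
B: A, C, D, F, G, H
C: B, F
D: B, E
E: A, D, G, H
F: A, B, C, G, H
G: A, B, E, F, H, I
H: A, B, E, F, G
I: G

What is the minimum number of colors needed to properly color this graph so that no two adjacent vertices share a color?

5

A, B, F, G, H are pairwise adjacent (a clique of size 5), so at least 5 colors are needed.
5 colors suffice: color 1 → {B, E, I}; color 2 → {C, D, G}; color 3 → {F}; color 4 → {H}; color 5 → {A}. Every edge joins two different colors.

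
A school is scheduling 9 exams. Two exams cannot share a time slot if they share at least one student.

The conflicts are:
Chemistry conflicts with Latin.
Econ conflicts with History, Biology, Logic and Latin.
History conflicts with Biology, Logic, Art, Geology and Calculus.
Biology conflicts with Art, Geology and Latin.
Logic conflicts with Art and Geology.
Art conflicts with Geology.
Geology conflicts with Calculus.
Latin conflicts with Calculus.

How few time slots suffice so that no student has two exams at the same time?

4

History, Biology, Art, Geology are mutually in conflict, so at least 4 time slots are needed.
4 time slots suffice: time slot 1 → {History, Latin}; time slot 2 → {Chemistry, Econ, Geology}; time slot 3 → {Biology, Logic, Calculus}; time slot 4 → {Art}. No two conflicting exams share a time slot.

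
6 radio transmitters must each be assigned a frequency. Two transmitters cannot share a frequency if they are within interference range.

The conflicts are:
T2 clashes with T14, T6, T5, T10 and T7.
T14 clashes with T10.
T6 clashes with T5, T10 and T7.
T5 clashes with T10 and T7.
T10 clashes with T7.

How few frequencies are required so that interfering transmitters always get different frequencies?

5

T2, T6, T5, T10, T7 all conflict with each other, so at least 5 frequencies are needed.
5 frequencies suffice: frequency 1 → {T10}; frequency 2 → {T2}; frequency 3 → {T14, T6}; frequency 4 → {T7}; frequency 5 → {T5}. No two conflicting transmitters share a frequency.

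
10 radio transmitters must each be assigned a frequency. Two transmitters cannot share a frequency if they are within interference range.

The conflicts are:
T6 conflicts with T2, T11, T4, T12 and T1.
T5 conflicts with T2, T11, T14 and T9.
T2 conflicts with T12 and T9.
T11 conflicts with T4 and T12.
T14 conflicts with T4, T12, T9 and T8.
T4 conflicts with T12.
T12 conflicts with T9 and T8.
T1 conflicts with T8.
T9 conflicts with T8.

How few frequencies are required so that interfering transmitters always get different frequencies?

4

T14, T12, T9, T8 all conflict with each other, so at least 4 frequencies are needed.
A valid assignment using 4 frequencies: T6=2, T5=1, T2=3, T11=3, T14=3, T4=4, T12=1, T1=1, T9=2, T8=4. Every pair that conflicts lands in different frequencies.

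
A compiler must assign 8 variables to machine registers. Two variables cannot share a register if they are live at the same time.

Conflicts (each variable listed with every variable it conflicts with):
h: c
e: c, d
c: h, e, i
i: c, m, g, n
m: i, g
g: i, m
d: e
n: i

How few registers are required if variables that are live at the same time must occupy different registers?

i, m, g all conflict with each other, so at least 3 registers are needed.
3 registers suffice: register 1 → {h, e, i}; register 2 → {c, g, d, n}; register 3 → {m}. No two conflicting variables share a register.

3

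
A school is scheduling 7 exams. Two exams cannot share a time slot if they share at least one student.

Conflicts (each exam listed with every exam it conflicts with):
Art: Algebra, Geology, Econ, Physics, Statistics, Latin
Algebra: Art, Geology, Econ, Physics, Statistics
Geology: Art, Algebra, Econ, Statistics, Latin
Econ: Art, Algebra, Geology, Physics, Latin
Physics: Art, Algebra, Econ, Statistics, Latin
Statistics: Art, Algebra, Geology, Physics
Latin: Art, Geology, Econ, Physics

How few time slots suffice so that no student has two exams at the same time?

4

Art, Algebra, Physics, Statistics pairwise conflict, so at least 4 time slots are needed.
4 time slots suffice: time slot 1 → {Art}; time slot 2 → {Geology, Physics}; time slot 3 → {Algebra, Latin}; time slot 4 → {Econ, Statistics}. Every pair that conflicts lands in different time slots.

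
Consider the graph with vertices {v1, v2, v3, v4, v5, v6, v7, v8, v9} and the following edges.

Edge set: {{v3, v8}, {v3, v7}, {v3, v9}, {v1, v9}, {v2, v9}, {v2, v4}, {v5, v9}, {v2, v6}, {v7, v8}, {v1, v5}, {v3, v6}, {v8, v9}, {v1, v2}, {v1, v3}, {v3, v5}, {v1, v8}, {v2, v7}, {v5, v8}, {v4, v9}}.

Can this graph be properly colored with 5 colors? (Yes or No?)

Yes

The chromatic number is 5. v1, v3, v5, v8, v9 form a clique, so at least 5 colors are needed.
A valid assignment using 5 colors: v1=green, v2=blue, v3=blue, v4=green, v5=purple, v6=red, v7=red, v8=yellow, v9=red.
That is already a proper 5-coloring.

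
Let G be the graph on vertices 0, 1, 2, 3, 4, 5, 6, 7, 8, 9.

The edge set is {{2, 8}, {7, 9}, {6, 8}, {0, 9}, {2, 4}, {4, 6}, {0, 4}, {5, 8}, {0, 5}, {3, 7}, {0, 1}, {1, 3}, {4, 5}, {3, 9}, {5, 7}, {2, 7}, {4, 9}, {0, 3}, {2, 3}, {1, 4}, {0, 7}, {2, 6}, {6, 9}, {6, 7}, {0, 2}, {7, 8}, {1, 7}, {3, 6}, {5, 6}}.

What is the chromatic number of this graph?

0, 2, 3, 7 are pairwise adjacent (a clique of size 4), so at least 4 colors are needed.
4 colors suffice: color a → {4, 7}; color b → {0, 6}; color c → {1, 2, 5, 9}; color d → {3, 8}. No two adjacent vertices share a color.

4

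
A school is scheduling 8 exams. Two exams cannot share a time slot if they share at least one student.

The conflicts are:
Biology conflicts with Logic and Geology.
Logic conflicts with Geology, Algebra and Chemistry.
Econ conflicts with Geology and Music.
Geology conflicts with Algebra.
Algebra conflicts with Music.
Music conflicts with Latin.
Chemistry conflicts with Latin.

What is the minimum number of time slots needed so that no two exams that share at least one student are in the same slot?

Biology, Logic, Geology are mutually in conflict, so at least 3 time slots are needed.
3 time slots suffice: Biology=3, Logic=1, Econ=3, Geology=2, Algebra=3, Music=1, Chemistry=2, Latin=3. Every pair that conflicts lands in different time slots.

3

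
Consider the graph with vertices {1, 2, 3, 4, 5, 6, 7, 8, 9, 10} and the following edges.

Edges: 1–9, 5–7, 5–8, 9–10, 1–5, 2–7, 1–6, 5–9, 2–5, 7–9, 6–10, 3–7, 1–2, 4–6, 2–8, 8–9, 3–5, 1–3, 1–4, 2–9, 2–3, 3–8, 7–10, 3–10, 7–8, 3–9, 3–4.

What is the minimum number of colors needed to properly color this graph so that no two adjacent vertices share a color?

2, 3, 5, 7, 8, 9 are pairwise adjacent (a clique of size 6), so at least 6 colors are needed.
One proper 6-coloring: 1=e, 2=c, 3=a, 4=b, 5=d, 6=a, 7=e, 8=f, 9=b, 10=c. Each edge has distinct colors on its endpoints.

6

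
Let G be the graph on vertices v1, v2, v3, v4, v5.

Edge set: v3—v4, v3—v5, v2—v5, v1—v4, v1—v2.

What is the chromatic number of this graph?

The cycle v2-v5-v3-v4-v1-v2 has odd length 5, so it cannot be 2-colored; at least 3 colors are needed.
3 colors suffice: color 1 → {v1, v3}; color 2 → {v2, v4}; color 3 → {v5}. Every edge joins two different colors.

3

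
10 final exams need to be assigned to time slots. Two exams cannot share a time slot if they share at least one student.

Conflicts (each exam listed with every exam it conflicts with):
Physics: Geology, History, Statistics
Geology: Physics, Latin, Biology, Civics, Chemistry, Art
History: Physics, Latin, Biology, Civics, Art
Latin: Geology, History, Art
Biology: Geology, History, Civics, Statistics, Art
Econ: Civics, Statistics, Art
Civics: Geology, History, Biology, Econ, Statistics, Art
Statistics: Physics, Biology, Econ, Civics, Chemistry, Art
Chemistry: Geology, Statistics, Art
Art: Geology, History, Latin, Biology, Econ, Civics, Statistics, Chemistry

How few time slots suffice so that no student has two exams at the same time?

4

Biology, Civics, Statistics, Art all conflict with each other, so at least 4 time slots are needed.
4 time slots suffice: time slot 1 → {Physics, Art}; time slot 2 → {Geology, History, Statistics}; time slot 3 → {Latin, Civics, Chemistry}; time slot 4 → {Biology, Econ}. Every pair that conflicts lands in different time slots.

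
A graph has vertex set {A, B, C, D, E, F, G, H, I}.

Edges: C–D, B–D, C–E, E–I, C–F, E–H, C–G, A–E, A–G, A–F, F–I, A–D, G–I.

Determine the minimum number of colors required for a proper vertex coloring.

C and E are adjacent, so at least 2 colors are needed.
2 colors suffice: color 1 → {D, E, F, G}; color 2 → {A, B, C, H, I}. Every edge joins two different colors.

2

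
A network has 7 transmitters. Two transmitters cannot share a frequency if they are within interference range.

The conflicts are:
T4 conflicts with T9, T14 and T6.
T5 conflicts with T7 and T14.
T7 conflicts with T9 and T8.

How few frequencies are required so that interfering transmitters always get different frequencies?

3

The cycle T5-T7-T9-T4-T14-T5 has odd length 5, so it cannot be 2-colored; at least 3 frequencies are needed.
3 frequencies suffice: frequency 1 → {T4, T7}; frequency 2 → {T9, T14, T6, T8}; frequency 3 → {T5}. Each listed conflict is separated.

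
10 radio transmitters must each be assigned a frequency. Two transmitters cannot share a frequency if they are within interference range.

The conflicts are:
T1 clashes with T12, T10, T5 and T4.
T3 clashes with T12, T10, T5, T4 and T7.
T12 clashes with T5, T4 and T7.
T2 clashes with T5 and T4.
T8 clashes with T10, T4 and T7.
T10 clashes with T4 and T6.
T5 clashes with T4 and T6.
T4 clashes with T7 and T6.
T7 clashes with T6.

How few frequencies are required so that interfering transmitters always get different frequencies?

4

T1, T12, T5, T4 pairwise conflict, so at least 4 frequencies are needed.
4 frequencies suffice: frequency 1 → {T4}; frequency 2 → {T10, T5, T7}; frequency 3 → {T12, T2, T8, T6}; frequency 4 → {T1, T3}. Each listed conflict is separated.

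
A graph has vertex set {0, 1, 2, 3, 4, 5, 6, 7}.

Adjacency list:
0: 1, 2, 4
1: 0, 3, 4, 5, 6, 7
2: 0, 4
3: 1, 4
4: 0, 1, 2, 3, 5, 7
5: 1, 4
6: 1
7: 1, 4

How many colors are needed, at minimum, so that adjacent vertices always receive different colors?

1, 4, 5 are mutually adjacent, so at least 3 colors are needed.
3 colors suffice: 0=green, 1=blue, 2=blue, 3=green, 4=red, 5=green, 6=red, 7=green. Every edge joins two different colors.

3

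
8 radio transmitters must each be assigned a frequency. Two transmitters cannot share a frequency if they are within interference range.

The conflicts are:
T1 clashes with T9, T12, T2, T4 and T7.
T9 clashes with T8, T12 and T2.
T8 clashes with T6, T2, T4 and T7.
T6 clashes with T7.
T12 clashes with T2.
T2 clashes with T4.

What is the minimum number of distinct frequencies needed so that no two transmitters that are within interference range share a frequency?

4

T1, T9, T12, T2 pairwise conflict, so at least 4 frequencies are needed.
A valid assignment using 4 frequencies: T1=1, T9=3, T8=1, T6=3, T12=4, T2=2, T4=3, T7=2. Each listed conflict is separated.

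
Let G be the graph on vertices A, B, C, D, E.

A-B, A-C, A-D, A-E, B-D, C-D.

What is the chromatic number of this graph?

3

A, C, D are mutually adjacent, so at least 3 colors are needed.
One proper 3-coloring: A=1, B=3, C=3, D=2, E=2. No two adjacent vertices share a color.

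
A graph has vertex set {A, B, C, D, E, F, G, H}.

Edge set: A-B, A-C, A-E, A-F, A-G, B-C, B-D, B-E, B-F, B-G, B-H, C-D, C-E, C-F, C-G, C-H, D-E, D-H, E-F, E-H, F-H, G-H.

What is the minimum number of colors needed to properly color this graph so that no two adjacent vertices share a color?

B, C, D, E, H are pairwise adjacent (a clique of size 5), so at least 5 colors are needed.
A valid assignment using 5 colors: A=yellow, B=blue, C=red, D=purple, E=green, F=purple, G=green, H=yellow. Every edge joins two different colors.

5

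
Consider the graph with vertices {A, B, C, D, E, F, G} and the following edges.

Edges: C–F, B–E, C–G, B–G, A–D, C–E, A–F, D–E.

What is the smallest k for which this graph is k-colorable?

The cycle A-D-E-C-F-A has odd length 5, so it cannot be 2-colored; at least 3 colors are needed.
One proper 3-coloring: A=3, B=2, C=2, D=2, E=1, F=1, G=1. No two adjacent vertices share a color.

3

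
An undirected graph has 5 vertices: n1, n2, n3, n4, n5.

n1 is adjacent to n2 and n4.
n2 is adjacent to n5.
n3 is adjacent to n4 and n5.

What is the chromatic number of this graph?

3

The cycle n4-n3-n5-n2-n1-n4 has odd length 5, so it cannot be 2-colored; at least 3 colors are needed.
3 colors suffice: color 1 → {n4, n5}; color 2 → {n1, n3}; color 3 → {n2}. Every edge joins two different colors.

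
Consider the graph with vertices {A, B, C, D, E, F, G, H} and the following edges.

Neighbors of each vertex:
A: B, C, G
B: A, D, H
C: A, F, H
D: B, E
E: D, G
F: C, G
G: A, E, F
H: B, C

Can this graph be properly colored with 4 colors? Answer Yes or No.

Yes

The chromatic number is 3. The cycle E-D-B-A-G-E has odd length 5, so it cannot be 2-colored; at least 3 colors are needed.
3 colors suffice: A=2, B=1, C=1, D=3, E=2, F=2, G=1, H=2.
Since 4 ≥ 3, a proper 4-coloring certainly exists.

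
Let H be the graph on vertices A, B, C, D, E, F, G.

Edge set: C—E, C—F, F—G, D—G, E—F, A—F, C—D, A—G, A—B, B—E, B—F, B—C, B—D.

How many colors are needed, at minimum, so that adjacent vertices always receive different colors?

4

B, C, E, F are pairwise adjacent (a clique of size 4), so at least 4 colors are needed.
4 colors suffice: color red → {B, G}; color blue → {D, F}; color green → {A, C}; color yellow → {E}. Every edge joins two different colors.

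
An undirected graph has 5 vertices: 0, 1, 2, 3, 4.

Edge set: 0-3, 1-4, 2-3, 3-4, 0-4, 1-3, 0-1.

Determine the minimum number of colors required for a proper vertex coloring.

0, 1, 3, 4 are pairwise adjacent (a clique of size 4), so at least 4 colors are needed.
One proper 4-coloring: 0=blue, 1=yellow, 2=blue, 3=red, 4=green. No two adjacent vertices share a color.

4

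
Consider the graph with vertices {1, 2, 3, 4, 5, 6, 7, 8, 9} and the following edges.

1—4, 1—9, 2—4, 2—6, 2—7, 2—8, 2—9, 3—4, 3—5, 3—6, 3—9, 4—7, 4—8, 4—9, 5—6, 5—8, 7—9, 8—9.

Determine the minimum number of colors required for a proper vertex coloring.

2, 4, 7, 9 are pairwise adjacent (a clique of size 4), so at least 4 colors are needed.
4 colors suffice: color red → {5, 9}; color blue → {4, 6}; color green → {1, 2, 3}; color yellow → {7, 8}. Every edge joins two different colors.

4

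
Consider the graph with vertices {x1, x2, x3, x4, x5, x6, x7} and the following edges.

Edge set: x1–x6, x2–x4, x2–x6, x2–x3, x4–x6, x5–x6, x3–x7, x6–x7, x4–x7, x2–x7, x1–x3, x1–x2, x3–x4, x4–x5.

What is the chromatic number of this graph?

4

x2, x3, x4, x7 are mutually adjacent (a clique of size 4), so at least 4 colors are needed.
4 colors suffice: color 1 → {x3, x6}; color 2 → {x2, x5}; color 3 → {x1, x4}; color 4 → {x7}. Every edge joins two different colors.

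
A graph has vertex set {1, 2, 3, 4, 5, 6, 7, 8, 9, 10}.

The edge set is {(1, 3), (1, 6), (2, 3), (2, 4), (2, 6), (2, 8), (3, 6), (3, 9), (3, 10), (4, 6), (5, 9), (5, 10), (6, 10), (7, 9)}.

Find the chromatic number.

3, 6, 10 are pairwise adjacent, so at least 3 colors are needed.
One proper 3-coloring: 1=c, 2=c, 3=b, 4=b, 5=b, 6=a, 7=b, 8=a, 9=a, 10=c. Every edge joins two different colors.

3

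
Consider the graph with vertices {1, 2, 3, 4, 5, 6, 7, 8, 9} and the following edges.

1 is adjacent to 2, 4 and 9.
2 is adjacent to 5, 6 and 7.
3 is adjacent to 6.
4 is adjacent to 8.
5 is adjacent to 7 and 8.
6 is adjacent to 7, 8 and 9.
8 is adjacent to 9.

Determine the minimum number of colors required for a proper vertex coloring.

2, 6, 7 are mutually adjacent, so at least 3 colors are needed.
3 colors suffice: color a → {1, 5, 6}; color b → {2, 3, 8}; color c → {4, 7, 9}. Every edge joins two different colors.

3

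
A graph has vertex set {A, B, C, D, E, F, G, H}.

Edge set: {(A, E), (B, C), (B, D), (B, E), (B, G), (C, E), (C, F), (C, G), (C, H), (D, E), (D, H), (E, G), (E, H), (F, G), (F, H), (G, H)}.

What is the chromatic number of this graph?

B, C, E, G are pairwise adjacent (a clique of size 4), so at least 4 colors are needed.
One proper 4-coloring: A=2, B=4, C=2, D=2, E=1, F=1, G=3, H=4. No two adjacent vertices share a color.

4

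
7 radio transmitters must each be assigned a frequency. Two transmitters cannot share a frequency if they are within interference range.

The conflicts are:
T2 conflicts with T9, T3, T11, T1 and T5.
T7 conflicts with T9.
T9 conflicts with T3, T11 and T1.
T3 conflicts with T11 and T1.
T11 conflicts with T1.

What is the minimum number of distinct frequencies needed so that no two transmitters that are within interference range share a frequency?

5

T2, T9, T3, T11, T1 all conflict with each other, so at least 5 frequencies are needed.
5 frequencies suffice: frequency 1 → {T9, T5}; frequency 2 → {T2, T7}; frequency 3 → {T1}; frequency 4 → {T3}; frequency 5 → {T11}. Each listed conflict is separated.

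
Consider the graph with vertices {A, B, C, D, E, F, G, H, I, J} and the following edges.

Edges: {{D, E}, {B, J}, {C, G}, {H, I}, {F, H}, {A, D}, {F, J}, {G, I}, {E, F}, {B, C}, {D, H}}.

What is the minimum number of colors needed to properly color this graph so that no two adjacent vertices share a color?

The cycle F-H-I-G-C-B-J-F has odd length 7, so it cannot be 2-colored; at least 3 colors are needed.
3 colors suffice: color 1 → {B, D, F, G}; color 2 → {A, C, E, H, J}; color 3 → {I}. Each edge has distinct colors on its endpoints.

3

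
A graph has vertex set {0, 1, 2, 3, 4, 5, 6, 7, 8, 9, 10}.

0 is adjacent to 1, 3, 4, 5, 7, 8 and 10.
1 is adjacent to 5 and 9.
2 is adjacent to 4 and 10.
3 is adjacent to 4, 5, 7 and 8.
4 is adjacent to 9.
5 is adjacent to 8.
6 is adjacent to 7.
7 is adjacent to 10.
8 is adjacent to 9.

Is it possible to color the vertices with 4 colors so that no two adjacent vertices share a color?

The chromatic number is 4. 0, 3, 5, 8 are pairwise adjacent (a clique of size 4), so at least 4 colors are needed.
4 colors suffice: 0=red, 1=blue, 2=red, 3=blue, 4=green, 5=yellow, 6=red, 7=green, 8=green, 9=red, 10=blue.
That is already a proper 4-coloring.

Yes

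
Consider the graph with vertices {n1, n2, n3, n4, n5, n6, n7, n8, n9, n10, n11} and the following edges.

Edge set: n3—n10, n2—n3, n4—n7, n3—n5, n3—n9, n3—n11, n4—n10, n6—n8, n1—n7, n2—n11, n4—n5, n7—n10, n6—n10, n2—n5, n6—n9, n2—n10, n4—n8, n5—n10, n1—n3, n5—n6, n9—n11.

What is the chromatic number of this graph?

4

n2, n3, n5, n10 form a clique, so at least 4 colors are needed.
4 colors suffice: color R → {n1, n8, n10, n11}; color B → {n3, n4, n6}; color G → {n5, n7, n9}; color Y → {n2}. No two adjacent vertices share a color.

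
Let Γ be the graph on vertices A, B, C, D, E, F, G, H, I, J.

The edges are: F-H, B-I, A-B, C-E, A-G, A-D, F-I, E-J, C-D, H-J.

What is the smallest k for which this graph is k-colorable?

The cycle E-J-H-F-I-B-A-D-C-E has odd length 9, so it cannot be 2-colored; at least 3 colors are needed.
3 colors suffice: color red → {A, C, H, I}; color blue → {B, D, E, F, G}; color green → {J}. Every edge joins two different colors.

3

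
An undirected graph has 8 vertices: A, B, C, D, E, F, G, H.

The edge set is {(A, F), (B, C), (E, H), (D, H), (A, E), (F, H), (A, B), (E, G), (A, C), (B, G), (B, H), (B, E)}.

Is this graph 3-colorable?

Yes

The chromatic number is 3. A, B, C are mutually adjacent, so at least 3 colors are needed.
3 colors suffice: color 1 → {B, D, F}; color 2 → {A, G, H}; color 3 → {C, E}.
That is already a proper 3-coloring.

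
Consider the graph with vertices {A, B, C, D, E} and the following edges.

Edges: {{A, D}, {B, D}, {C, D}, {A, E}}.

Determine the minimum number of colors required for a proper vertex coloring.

2

A and D are adjacent, so at least 2 colors are needed.
2 colors suffice: color 1 → {D, E}; color 2 → {A, B, C}. Every edge joins two different colors.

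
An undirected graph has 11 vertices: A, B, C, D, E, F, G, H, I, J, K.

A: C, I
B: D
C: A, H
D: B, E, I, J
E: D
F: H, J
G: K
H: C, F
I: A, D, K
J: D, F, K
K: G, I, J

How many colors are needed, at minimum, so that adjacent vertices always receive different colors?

3

The cycle C-A-I-K-J-F-H-C has odd length 7, so it cannot be 2-colored; at least 3 colors are needed.
3 colors suffice: color 1 → {A, D, F, K}; color 2 → {B, C, E, G, I, J}; color 3 → {H}. Every edge joins two different colors.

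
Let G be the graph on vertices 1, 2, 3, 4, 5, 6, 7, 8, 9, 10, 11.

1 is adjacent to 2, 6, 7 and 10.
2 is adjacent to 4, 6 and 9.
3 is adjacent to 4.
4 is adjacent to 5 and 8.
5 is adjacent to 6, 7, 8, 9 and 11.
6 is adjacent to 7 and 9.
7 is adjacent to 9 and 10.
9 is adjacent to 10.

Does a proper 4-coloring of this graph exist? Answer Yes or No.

Yes

The chromatic number is 4. 5, 6, 7, 9 are pairwise adjacent (a clique of size 4), so at least 4 colors are needed.
A valid assignment using 4 colors: 1=a, 2=c, 3=a, 4=b, 5=a, 6=d, 7=c, 8=c, 9=b, 10=d, 11=b.
That is already a proper 4-coloring.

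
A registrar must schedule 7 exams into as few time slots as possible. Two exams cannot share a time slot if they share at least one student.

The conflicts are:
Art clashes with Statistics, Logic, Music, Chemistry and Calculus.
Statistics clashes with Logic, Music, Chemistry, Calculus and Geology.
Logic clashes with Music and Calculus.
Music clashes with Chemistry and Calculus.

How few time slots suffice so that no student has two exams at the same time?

5

Art, Statistics, Logic, Music, Calculus pairwise conflict, so at least 5 time slots are needed.
5 time slots suffice: time slot 1 → {Statistics}; time slot 2 → {Music, Geology}; time slot 3 → {Art}; time slot 4 → {Chemistry, Calculus}; time slot 5 → {Logic}. Each listed conflict is separated.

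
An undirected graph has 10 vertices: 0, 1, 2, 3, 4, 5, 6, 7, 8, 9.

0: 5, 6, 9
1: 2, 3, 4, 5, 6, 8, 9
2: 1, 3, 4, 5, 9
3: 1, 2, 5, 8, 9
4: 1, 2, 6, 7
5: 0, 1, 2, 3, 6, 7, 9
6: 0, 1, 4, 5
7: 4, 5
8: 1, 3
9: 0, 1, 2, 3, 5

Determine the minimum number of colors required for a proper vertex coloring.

5

1, 2, 3, 5, 9 are pairwise adjacent (a clique of size 5), so at least 5 colors are needed.
5 colors suffice: color a → {4, 5, 8}; color b → {0, 1, 7}; color c → {6, 9}; color d → {2}; color e → {3}. Each edge has distinct colors on its endpoints.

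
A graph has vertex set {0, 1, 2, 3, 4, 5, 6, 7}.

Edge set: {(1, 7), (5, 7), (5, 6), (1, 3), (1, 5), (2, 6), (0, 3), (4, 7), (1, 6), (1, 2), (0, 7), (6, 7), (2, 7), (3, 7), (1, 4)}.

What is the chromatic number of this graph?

4

1, 5, 6, 7 are pairwise adjacent (a clique of size 4), so at least 4 colors are needed.
4 colors suffice: 0=blue, 1=blue, 2=yellow, 3=green, 4=green, 5=yellow, 6=green, 7=red. Every edge joins two different colors.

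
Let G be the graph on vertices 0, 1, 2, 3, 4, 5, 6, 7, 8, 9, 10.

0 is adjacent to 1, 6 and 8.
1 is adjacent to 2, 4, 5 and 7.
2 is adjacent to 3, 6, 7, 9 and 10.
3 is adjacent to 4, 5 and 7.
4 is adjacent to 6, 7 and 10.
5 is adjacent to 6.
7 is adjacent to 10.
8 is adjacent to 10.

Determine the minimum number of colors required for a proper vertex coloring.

3, 4, 7 are pairwise adjacent, so at least 3 colors are needed.
One proper 3-coloring: 0=red, 1=green, 2=red, 3=green, 4=red, 5=red, 6=blue, 7=blue, 8=blue, 9=blue, 10=green. Every edge joins two different colors.

3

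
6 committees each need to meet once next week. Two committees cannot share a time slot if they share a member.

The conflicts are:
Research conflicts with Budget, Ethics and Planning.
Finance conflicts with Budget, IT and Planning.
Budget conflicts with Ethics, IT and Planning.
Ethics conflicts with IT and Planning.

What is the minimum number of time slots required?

Research, Budget, Ethics, Planning are mutually in conflict, so at least 4 time slots are needed.
Using 4 time slots: Research=4, Finance=3, Budget=1, Ethics=3, IT=2, Planning=2. Every pair that conflicts lands in different time slots.

4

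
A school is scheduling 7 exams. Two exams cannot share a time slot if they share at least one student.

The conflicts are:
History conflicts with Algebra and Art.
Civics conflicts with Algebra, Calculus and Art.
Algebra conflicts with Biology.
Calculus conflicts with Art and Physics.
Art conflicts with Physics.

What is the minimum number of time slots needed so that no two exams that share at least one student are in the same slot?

Civics, Calculus, Art pairwise conflict, so at least 3 time slots are needed.
3 time slots suffice: time slot 1 → {Algebra, Art}; time slot 2 → {History, Civics, Physics, Biology}; time slot 3 → {Calculus}. No two conflicting exams share a time slot.

3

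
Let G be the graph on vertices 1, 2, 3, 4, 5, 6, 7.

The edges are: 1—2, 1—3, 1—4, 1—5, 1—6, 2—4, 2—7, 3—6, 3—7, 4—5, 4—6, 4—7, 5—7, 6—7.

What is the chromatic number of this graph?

3

1, 2, 4 are mutually adjacent, so at least 3 colors are needed.
3 colors suffice: color a → {1, 7}; color b → {3, 4}; color c → {2, 5, 6}. Every edge joins two different colors.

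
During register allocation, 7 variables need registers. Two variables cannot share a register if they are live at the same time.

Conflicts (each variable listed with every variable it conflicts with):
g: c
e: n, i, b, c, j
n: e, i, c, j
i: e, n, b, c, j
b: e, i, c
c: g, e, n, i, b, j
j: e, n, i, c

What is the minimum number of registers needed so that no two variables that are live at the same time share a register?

5

e, n, i, c, j are mutually in conflict, so at least 5 registers are needed.
5 registers suffice: register 1 → {c}; register 2 → {g, i}; register 3 → {e}; register 4 → {b, j}; register 5 → {n}. No two conflicting variables share a register.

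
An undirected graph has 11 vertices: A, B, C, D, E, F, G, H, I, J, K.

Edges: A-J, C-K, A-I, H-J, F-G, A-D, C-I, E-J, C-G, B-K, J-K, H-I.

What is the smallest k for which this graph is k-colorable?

The cycle C-I-H-J-K-C has odd length 5, so it cannot be 2-colored; at least 3 colors are needed.
3 colors suffice: color 1 → {B, C, D, F, J}; color 2 → {E, G, I, K}; color 3 → {A, H}. Every edge joins two different colors.

3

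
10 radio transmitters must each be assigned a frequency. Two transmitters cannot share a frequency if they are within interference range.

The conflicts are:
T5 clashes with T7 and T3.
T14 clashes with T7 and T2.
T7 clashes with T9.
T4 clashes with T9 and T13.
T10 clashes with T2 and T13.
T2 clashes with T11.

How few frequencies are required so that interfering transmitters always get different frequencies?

The cycle T13-T4-T9-T7-T14-T2-T10-T13 has odd length 7, so it cannot be 2-colored; at least 3 frequencies are needed.
A valid assignment using 3 frequencies: T5=2, T14=2, T7=1, T3=1, T4=3, T9=2, T10=2, T2=1, T11=2, T13=1. Every pair that conflicts lands in different frequencies.

3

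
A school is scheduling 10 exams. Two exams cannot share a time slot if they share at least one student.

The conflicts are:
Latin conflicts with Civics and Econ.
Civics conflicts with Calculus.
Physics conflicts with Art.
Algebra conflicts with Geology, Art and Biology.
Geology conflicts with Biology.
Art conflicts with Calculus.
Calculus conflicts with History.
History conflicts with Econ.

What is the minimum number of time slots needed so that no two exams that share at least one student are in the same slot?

Algebra, Geology, Biology all conflict with each other, so at least 3 time slots are needed.
3 time slots suffice: Latin=1, Civics=2, Physics=1, Algebra=1, Geology=3, Art=2, Biology=2, Calculus=1, History=2, Econ=3. No two conflicting exams share a time slot.

3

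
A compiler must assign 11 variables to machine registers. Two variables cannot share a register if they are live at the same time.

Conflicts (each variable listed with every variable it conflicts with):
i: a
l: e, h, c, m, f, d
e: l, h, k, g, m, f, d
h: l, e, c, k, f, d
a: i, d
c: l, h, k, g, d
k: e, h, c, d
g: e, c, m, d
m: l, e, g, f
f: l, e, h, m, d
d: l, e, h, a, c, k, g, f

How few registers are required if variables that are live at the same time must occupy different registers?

5

l, e, h, f, d all conflict with each other, so at least 5 registers are needed.
5 registers suffice: register 1 → {i, m, d}; register 2 → {e, a, c}; register 3 → {h, g}; register 4 → {l, k}; register 5 → {f}. Each listed conflict is separated.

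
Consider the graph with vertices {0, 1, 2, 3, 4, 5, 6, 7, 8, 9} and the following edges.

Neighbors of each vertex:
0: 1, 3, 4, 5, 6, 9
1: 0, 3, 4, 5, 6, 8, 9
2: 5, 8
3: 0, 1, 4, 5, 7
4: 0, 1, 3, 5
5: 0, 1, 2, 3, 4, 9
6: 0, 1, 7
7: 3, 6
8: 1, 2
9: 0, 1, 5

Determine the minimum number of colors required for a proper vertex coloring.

0, 1, 3, 4, 5 are pairwise adjacent (a clique of size 5), so at least 5 colors are needed.
One proper 5-coloring: 0=b, 1=a, 2=a, 3=d, 4=e, 5=c, 6=c, 7=a, 8=b, 9=d. Each edge has distinct colors on its endpoints.

5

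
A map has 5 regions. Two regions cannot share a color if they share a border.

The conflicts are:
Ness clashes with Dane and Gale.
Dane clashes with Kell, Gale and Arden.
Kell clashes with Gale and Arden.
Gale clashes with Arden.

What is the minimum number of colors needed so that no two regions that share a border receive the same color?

4

Dane, Kell, Gale, Arden all conflict with each other, so at least 4 colors are needed.
One proper 4-coloring: Ness=3, Dane=1, Kell=4, Gale=2, Arden=3. No two conflicting regions share a color.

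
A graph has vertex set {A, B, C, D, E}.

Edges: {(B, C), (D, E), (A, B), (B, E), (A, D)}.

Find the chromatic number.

A and B are adjacent, so at least 2 colors are needed.
2 colors suffice: color 1 → {B, D}; color 2 → {A, C, E}. Every edge joins two different colors.

2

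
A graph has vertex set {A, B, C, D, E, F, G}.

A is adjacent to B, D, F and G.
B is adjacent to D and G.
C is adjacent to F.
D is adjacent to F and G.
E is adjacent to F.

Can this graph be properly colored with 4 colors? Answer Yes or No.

Yes

The chromatic number is 4. A, B, D, G are pairwise adjacent (a clique of size 4), so at least 4 colors are needed.
One proper 4-coloring: A=red, B=yellow, C=red, D=blue, E=red, F=green, G=green.
That is already a proper 4-coloring.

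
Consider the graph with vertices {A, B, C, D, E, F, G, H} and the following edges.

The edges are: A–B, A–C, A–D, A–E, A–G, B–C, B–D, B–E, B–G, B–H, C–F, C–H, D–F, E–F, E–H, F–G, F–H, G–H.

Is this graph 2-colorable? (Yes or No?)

A, B, C are pairwise adjacent, so at least 3 colors are needed.
So 2 colors are not enough.

No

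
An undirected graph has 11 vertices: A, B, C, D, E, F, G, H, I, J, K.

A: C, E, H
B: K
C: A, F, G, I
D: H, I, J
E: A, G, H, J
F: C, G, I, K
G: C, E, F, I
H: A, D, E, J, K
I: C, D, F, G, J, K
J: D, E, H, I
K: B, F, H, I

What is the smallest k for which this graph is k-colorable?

4

C, F, G, I are pairwise adjacent (a clique of size 4), so at least 4 colors are needed.
4 colors suffice: A=3, B=1, C=2, D=2, E=2, F=4, G=3, H=1, I=1, J=3, K=2. Every edge joins two different colors.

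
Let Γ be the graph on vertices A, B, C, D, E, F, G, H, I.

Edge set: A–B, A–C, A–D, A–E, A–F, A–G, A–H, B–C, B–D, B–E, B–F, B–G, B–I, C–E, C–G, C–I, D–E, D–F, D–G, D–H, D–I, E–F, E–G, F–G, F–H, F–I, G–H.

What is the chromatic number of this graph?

6

A, B, D, E, F, G are mutually adjacent (a clique of size 6), so at least 6 colors are needed.
A valid assignment using 6 colors: A=3, B=4, C=1, D=2, E=6, F=1, G=5, H=4, I=3. No two adjacent vertices share a color.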